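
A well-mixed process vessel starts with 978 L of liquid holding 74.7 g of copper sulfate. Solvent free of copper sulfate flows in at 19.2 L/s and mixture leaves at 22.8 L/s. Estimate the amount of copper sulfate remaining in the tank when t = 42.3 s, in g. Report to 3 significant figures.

Let m(t) be the amount of copper sulfate. Volume: V(t) = V₀ + (Q_in − Q_out) t = 978 − 3.6000 t; V(42.3) = 825.72 L.
Species balance (pure solvent in): dm/dt = −Q_out · m/V(t).
dm/m = −Q_out dt/(V₀ − 3.6000 t); integrating gives ln(m/m₀) = −(Q_out/(Q_in−Q_out)) ln(V/V₀).
m = m₀ (V₀/V)^(Q_out/(Q_in−Q_out)) = 74.7 × (978/825.72)^(-6.3333) = 25.573 g.

25.6 g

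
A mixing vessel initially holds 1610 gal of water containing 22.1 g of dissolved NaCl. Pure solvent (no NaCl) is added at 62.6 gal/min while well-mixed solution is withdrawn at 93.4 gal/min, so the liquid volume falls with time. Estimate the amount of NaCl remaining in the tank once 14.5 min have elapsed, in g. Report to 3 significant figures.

Let m(t) be the amount of NaCl. Volume: V(t) = V₀ + (Q_in − Q_out) t = 1610 − 30.800 t; V(14.5) = 1163.4 gal.
Solute balance: dm/dt = 0 − Q_out C = −Q_out m/V(t).
dm/m = −Q_out dt/(V₀ − 30.800 t); integrating gives ln(m/m₀) = −(Q_out/(Q_in−Q_out)) ln(V/V₀).
m = m₀ (V₀/V)^(Q_out/(Q_in−Q_out)) = 22.1 × (1610/1163.4)^(-3.0325) = 8.2513 g.

8.25 g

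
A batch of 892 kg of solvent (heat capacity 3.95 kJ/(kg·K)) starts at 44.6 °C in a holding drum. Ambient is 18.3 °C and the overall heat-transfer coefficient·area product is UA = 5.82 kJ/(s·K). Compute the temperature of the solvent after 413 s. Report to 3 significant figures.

M c_p dT/dt = −UA(T − T_amb).
dT/dt = (T_ss − T)/τ with T_ss = T_amb = 18.300 °C, τ = M c_p/UA = 892·3.95/5.82 = 605.40 s.
T approaches T_ss exponentially: T(t) = T_ss + (T₀ − T_ss) e^(−t/τ).
T(413) = 18.300 + (26.300)·0.50550 = 31.595 °C.

31.6 °C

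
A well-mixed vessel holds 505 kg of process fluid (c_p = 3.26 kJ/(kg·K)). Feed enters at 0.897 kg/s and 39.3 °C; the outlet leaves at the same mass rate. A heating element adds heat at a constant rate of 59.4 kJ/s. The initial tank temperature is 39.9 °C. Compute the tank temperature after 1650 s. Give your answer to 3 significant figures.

58.6 °C

M c_p dT/dt = ṁ c_p (T_in − T) + Q̇.
τ = M/ṁ = 562.99 s; T_ss = T_in + Q̇/(ṁ c_p) = 39.3 + 59.4/(0.897·3.26) = 59.613 °C.
Integrating: T(t) = T_ss + (T₀ − T_ss) e^(−t/τ).
T(1650) = 59.613 + (-19.713)·e^(−1650/562.99) = 59.613 + (-19.713)·0.053355 = 58.561 °C.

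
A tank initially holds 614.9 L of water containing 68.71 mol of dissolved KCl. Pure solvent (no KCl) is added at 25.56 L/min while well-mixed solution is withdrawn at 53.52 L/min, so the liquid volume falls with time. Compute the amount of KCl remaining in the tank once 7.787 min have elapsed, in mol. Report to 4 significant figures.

Total volume: dV/dt = Q_in − Q_out = -27.9600 L/min, so V(t) = 614.9 − 27.9600 t and V(7.787) = 397.175 L.
Species balance (pure solvent in): dm/dt = −Q_out · m/V(t).
dm/m = −Q_out dt/(V₀ − 27.9600 t); integrating gives ln(m/m₀) = −(Q_out/(Q_in−Q_out)) ln(V/V₀).
m = m₀ (V₀/V)^(Q_out/(Q_in−Q_out)) = 68.71 × (614.9/397.175)^(-1.91416) = 29.7625 mol.

29.76 mol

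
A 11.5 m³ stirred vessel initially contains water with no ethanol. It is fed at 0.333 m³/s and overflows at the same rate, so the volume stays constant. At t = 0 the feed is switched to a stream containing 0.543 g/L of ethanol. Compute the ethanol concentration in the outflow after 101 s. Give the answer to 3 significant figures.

Species balance on the tank: V dC/dt = Q(C_in − C).
Time constant τ = V/Q = 11.5/0.333 = 34.535 s.
C approaches C_in exponentially: C(t) = C_in + (C₀ − C_in) e^(−t/τ).
C(101) = 0.543 + (0 − 0.543)·e^(−101/34.535) = 0.543 + (-0.54300)·0.053686 = 0.51385 g/L.

0.514 g/L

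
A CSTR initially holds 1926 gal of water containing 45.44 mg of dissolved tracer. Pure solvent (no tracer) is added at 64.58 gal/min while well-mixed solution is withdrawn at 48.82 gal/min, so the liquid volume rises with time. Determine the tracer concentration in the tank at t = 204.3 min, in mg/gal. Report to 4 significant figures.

Total volume: dV/dt = Q_in − Q_out = 15.7600 gal/min, so V(t) = 1926 + 15.7600 t and V(204.3) = 5145.77 gal.
Solute balance: dm/dt = 0 − Q_out C = −Q_out m/V(t).
dm/m = −Q_out dt/(V₀ + 15.7600 t); integrating gives ln(m/m₀) = −(Q_out/(Q_in−Q_out)) ln(V/V₀).
m = m₀ (V₀/V)^(Q_out/(Q_in−Q_out)) = 45.44 × (1926/5145.77)^(3.09772) = 2.16447 mg.
C = m/V = 2.16447/5145.77 = 0.000420632 mg/gal.

0.0004206 mg/gal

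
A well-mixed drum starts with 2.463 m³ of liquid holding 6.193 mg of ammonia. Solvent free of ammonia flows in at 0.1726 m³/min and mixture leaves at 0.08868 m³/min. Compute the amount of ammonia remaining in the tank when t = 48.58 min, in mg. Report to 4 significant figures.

Let m(t) be the amount of ammonia. Volume: V(t) = V₀ + (Q_in − Q_out) t = 2.463 + 0.0839200 t; V(48.58) = 6.53983 m³.
Solute balance: dm/dt = 0 − Q_out C = −Q_out m/V(t).
dm/m = −Q_out dt/(V₀ + 0.0839200 t); integrating gives ln(m/m₀) = −(Q_out/(Q_in−Q_out)) ln(V/V₀).
m = m₀ (V₀/V)^(Q_out/(Q_in−Q_out)) = 6.193 × (2.463/6.53983)^(1.05672) = 2.20670 mg.

2.207 mg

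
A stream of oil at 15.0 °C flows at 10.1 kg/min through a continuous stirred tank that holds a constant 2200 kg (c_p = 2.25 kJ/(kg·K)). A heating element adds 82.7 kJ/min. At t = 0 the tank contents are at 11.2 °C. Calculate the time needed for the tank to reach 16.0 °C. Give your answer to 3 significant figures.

M c_p dT/dt = ṁ c_p (T_in − T) + Q̇.
τ = M/ṁ = 217.82 min; T_ss = T_in + Q̇/(ṁ c_p) = 18.639 °C.
T(t) = T_ss + (T₀ − T_ss) e^(−t/τ). Set T = 16.0:
e^(−t/τ) = (16.0 − 18.639)/(11.2 − 18.639) = 0.35477
t = −217.82 · ln(0.35477) = 225.73 min.

226 min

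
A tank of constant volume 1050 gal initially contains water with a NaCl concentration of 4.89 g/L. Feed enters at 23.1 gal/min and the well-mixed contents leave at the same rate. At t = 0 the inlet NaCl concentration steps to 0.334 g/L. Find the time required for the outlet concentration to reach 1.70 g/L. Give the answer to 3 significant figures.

54.8 min

Accumulation = in − out for the solute gives V dC/dt = Q(C_in − C), so τ = V/Q = 45.455 min.
C(t) = C_in + (C₀ − C_in) e^(−t/τ). Set C = 1.70 and solve for t:
e^(−t/τ) = (C − C_in)/(C₀ − C_in) = (1.70 − 0.334)/(4.89 − 0.334) = 0.29982
t = −τ ln(…) = 45.455 × 1.2046 = 54.753 min.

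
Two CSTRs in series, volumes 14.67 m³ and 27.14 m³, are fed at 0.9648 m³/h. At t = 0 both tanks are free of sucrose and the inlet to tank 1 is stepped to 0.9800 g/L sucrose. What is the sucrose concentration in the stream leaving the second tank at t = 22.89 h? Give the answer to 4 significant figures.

0.2905 g/L

Time constants: τᵢ = Vᵢ/Q for each well-mixed tank.
τ₁ = 14.67/0.9648 = 15.2052 h; τ₂ = 27.14/0.9648 = 28.1302 h.
Tank 1: C₁ = C_in(1 − e^(−t/τ₁)). Tank 2 (τ₁ ≠ τ₂): C₂ = C_in[1 − (τ₁ e^(−t/τ₁) − τ₂ e^(−t/τ₂))/(τ₁ − τ₂)].
At t = 22.89: e^(−t/τ₁) = 0.221928, e^(−t/τ₂) = 0.443208.
C₂ = 0.9800·[1 − (15.2052·0.221928 − 28.1302·0.443208)/(-12.9250)] = 0.9800·0.296473 = 0.290544 g/L.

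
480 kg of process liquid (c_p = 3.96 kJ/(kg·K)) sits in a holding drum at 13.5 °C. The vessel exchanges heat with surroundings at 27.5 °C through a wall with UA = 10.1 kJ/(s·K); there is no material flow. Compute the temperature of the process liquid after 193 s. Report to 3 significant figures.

22.5 °C

Lumped-capacitance energy balance: M c_p dT/dt = UA(T_amb − T).
dT/dt = (T_ss − T)/τ with T_ss = T_amb = 27.500 °C, τ = M c_p/UA = 480·3.96/10.1 = 188.20 s.
This is linear first-order; T(t) = T_ss + (T₀ − T_ss) e^(−t/τ).
T(193) = 27.500 + (-14.000)·0.35861 = 22.479 °C.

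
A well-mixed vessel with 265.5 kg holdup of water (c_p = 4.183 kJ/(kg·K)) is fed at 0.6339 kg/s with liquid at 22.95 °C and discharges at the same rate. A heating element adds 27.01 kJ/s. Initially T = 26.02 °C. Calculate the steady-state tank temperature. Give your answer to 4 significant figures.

33.14 °C

First-law balance (no shaft work): M c_p dT/dt = ṁ c_p (T_in − T) + 27.01.
At steady state dT/dt = 0 ⇒ T_ss = T_in + Q̇/(ṁ c_p) = 22.95 + 27.01/(0.6339·4.183) = 33.1363 °C.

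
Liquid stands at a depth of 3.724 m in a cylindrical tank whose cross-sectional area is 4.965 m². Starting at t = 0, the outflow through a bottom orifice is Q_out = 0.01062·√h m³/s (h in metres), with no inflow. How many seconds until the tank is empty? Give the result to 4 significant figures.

A dh/dt = −Q_out = −0.01062 √h.
Separate and integrate: 2(√h − √h₀) = −(0.01062/A) t.
Tank is empty when √h = 0: t_empty = 2A√h₀/0.01062.
t_empty = 2·4.965·√3.724/0.01062 = 9.93000·1.92977/0.01062 = 1804.39 s.

1804 s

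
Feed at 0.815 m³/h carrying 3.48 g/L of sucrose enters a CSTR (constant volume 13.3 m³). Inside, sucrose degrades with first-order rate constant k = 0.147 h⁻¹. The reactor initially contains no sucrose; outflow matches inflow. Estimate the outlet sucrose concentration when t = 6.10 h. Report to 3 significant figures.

0.736 g/L

Accumulation = in − out − consumed: V dC/dt = Q C_in − Q C − k V C.
dC/dt = (Q/V) C_in − (Q/V + k) C; effective rate a = Q/V + k = 0.061278 + 0.147 = 0.20828 h⁻¹.
C_ss = Q C_in/(Q + kV) = 1.0239 g/L; C(t) = C_ss + (C₀ − C_ss) e^(−a t).
C(6.10) = 1.0239 + (-1.0239)·e^(−0.20828·6.10) = 1.0239 + (-1.0239)·0.28069 = 0.73647 g/L.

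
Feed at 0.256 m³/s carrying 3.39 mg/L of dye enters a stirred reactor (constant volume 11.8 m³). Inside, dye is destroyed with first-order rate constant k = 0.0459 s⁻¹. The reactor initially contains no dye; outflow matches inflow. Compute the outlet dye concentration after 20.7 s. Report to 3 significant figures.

Species balance: V dC/dt = Q C_in − Q C − k V C.
dC/dt = (Q/V) C_in − (Q/V + k) C; effective rate a = Q/V + k = 0.021695 + 0.0459 = 0.067595 s⁻¹.
C_ss = Q C_in/(Q + kV) = 1.0880 mg/L; C(t) = C_ss + (C₀ − C_ss) e^(−a t).
C(20.7) = 1.0880 + (-1.0880)·e^(−0.067595·20.7) = 1.0880 + (-1.0880)·0.24679 = 0.81952 mg/L.

0.820 mg/L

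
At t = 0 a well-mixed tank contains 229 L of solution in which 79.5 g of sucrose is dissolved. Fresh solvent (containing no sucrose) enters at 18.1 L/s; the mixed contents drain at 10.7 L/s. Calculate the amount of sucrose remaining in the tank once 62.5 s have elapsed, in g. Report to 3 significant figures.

16.1 g

Total volume: dV/dt = Q_in − Q_out = 7.4000 L/s, so V(t) = 229 + 7.4000 t and V(62.5) = 691.50 L.
No sucrose enters, so dm/dt = −Q_out · (m/V).
dm/m = −Q_out dt/(V₀ + 7.4000 t); integrating gives ln(m/m₀) = −(Q_out/(Q_in−Q_out)) ln(V/V₀).
m = m₀ (V₀/V)^(Q_out/(Q_in−Q_out)) = 79.5 × (229/691.50)^(1.4459) = 16.083 g.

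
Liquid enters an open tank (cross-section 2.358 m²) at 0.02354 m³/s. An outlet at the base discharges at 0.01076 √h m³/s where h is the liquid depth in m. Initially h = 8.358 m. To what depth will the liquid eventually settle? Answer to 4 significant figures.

4.786 m

Level balance: A dh/dt = 0.02354 − 0.01076 √h. Setting dh/dt = 0:
Q_in = 0.01076 √h_ss ⇒ √h_ss = 0.02354/0.01076 = 2.18773.
h_ss = 2.18773² = 4.78617 m. (Since h₀ = 8.358 m > h_ss, the level will fall toward this value.)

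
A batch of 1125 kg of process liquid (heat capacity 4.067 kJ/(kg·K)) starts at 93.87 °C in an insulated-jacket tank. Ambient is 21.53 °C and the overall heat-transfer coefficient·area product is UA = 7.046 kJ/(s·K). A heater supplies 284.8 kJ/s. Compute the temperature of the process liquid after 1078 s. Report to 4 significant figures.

Lumped-capacitance energy balance: M c_p dT/dt = UA(T_amb − T) + Q̇.
dT/dt = (T_ss − T)/τ with T_ss = T_amb + Q̇/UA = 21.53 + 284.8/7.046 = 61.9501 °C, τ = M c_p/UA = 1125·4.067/7.046 = 649.358 s.
Solution: T(t) = T_ss + (T₀ − T_ss) e^(−t/τ).
T(1078) = 61.9501 + (31.9199)·0.190120 = 68.0187 °C.

68.02 °C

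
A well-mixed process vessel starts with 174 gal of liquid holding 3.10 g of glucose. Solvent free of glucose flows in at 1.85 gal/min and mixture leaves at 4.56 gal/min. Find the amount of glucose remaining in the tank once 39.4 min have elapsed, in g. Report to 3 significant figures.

0.626 g

Total volume: dV/dt = Q_in − Q_out = -2.7100 gal/min, so V(t) = 174 − 2.7100 t and V(39.4) = 67.226 gal.
Species balance (pure solvent in): dm/dt = −Q_out · m/V(t).
Separate: dm/m = −Q_out dt/V(t) ⇒ ln(m/m₀) = −(Q_out/(Q_in−Q_out)) ln(V/V₀).
m = m₀ (V₀/V)^(Q_out/(Q_in−Q_out)) = 3.10 × (174/67.226)^(-1.6827) = 0.62575 g.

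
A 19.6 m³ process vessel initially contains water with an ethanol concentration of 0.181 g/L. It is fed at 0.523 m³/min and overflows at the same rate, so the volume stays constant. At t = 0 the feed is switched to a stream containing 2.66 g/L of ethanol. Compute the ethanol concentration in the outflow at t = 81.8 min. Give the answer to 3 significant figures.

Transient balance on the dissolved component: V dC/dt = Q(C_in − C).
Rewrite as dC/dt + C/τ = C_in/τ, τ = V/Q = 37.476 min.
Solution: C(t) = C_in + (C₀ − C_in) e^(−t/τ).
C(81.8) = 2.66 + (0.181 − 2.66)·e^(−81.8/37.476) = 2.66 + (-2.4790)·0.11273 = 2.3805 g/L.

2.38 g/L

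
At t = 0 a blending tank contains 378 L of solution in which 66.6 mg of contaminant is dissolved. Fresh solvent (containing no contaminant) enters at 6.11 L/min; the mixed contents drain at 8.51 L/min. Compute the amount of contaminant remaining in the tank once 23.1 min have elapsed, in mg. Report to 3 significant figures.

38.0 mg

Let m(t) be the amount of contaminant. Volume: V(t) = V₀ + (Q_in − Q_out) t = 378 − 2.4000 t; V(23.1) = 322.56 L.
Solute balance: dm/dt = 0 − Q_out C = −Q_out m/V(t).
dm/m = −Q_out dt/(V₀ − 2.4000 t); integrating gives ln(m/m₀) = −(Q_out/(Q_in−Q_out)) ln(V/V₀).
m = m₀ (V₀/V)^(Q_out/(Q_in−Q_out)) = 66.6 × (378/322.56)^(-3.5458) = 37.952 mg.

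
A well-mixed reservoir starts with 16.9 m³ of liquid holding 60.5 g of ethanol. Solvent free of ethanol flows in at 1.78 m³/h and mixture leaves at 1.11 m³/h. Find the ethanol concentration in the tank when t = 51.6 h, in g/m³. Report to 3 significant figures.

Let m(t) be the amount of ethanol. Volume: V(t) = V₀ + (Q_in − Q_out) t = 16.9 + 0.67000 t; V(51.6) = 51.472 m³.
No ethanol enters, so dm/dt = −Q_out · (m/V).
dm/m = −Q_out dt/(V₀ + 0.67000 t); integrating gives ln(m/m₀) = −(Q_out/(Q_in−Q_out)) ln(V/V₀).
m = m₀ (V₀/V)^(Q_out/(Q_in−Q_out)) = 60.5 × (16.9/51.472)^(1.6567) = 9.5593 g.
C = m/V = 9.5593/51.472 = 0.18572 g/m³.

0.186 g/m³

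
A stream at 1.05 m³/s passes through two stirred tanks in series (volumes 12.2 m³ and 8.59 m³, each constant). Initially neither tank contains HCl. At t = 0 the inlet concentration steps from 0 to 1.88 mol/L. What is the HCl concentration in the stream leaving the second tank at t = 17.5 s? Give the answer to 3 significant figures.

Time constants: τᵢ = Vᵢ/Q for each well-mixed tank.
τ₁ = 12.2/1.05 = 11.619 s; τ₂ = 8.59/1.05 = 8.1810 s.
Tank 1: C₁ = C_in(1 − e^(−t/τ₁)). Tank 2 (τ₁ ≠ τ₂): C₂ = C_in[1 − (τ₁ e^(−t/τ₁) − τ₂ e^(−t/τ₂))/(τ₁ − τ₂)].
At t = 17.5: e^(−t/τ₁) = 0.22176, e^(−t/τ₂) = 0.11776.
C₂ = 1.88·[1 − (11.619·0.22176 − 8.1810·0.11776)/(3.4381)] = 1.88·0.53076 = 0.99783 mol/L.

0.998 mol/L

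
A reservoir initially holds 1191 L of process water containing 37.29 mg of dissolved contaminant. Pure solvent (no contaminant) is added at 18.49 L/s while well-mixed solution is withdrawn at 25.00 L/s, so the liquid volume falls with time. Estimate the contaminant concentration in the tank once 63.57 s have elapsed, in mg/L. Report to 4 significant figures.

0.009313 mg/L

Let m(t) be the amount of contaminant. Volume: V(t) = V₀ + (Q_in − Q_out) t = 1191 − 6.51000 t; V(63.57) = 777.159 L.
No contaminant enters, so dm/dt = −Q_out · (m/V).
dm/m = −Q_out dt/(V₀ − 6.51000 t); integrating gives ln(m/m₀) = −(Q_out/(Q_in−Q_out)) ln(V/V₀).
m = m₀ (V₀/V)^(Q_out/(Q_in−Q_out)) = 37.29 × (1191/777.159)^(-3.84025) = 7.23776 mg.
C = m/V = 7.23776/777.159 = 0.00931310 mg/L.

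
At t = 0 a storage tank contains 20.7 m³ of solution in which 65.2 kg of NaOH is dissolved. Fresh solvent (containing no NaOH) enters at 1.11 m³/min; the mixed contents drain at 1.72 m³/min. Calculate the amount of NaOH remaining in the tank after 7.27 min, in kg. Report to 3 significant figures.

Total volume: dV/dt = Q_in − Q_out = -0.61000 m³/min, so V(t) = 20.7 − 0.61000 t and V(7.27) = 16.265 m³.
Species balance (pure solvent in): dm/dt = −Q_out · m/V(t).
dm/m = −Q_out dt/(V₀ − 0.61000 t); integrating gives ln(m/m₀) = −(Q_out/(Q_in−Q_out)) ln(V/V₀).
m = m₀ (V₀/V)^(Q_out/(Q_in−Q_out)) = 65.2 × (20.7/16.265)^(-2.8197) = 33.037 kg.

33.0 kg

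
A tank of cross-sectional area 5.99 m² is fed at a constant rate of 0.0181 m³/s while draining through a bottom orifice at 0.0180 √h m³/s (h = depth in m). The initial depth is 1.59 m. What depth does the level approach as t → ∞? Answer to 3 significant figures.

Unsteady balance on liquid volume: A dh/dt = Q_in − 0.0180 √h. At steady state dh/dt = 0:
Q_in = 0.0180 √h_ss ⇒ √h_ss = 0.0181/0.0180 = 1.0056.
h_ss = 1.0056² = 1.0111 m. (Since h₀ = 1.59 m > h_ss, the level will fall toward this value.)

1.01 m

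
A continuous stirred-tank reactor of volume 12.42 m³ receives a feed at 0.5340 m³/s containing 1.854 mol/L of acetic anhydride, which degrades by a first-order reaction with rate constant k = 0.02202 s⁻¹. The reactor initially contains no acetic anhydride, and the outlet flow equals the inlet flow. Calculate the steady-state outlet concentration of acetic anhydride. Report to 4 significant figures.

1.226 mol/L

Accumulation = in − out − consumed: V dC/dt = Q C_in − Q C − k V C.
Steady state (dC/dt = 0): C_ss = Q C_in/(Q + kV) = C_in/(1 + kV/Q).
C_ss = 0.5340·1.854/(0.5340 + 0.02202·12.42) = 0.990036/0.807488 = 1.22607 mol/L.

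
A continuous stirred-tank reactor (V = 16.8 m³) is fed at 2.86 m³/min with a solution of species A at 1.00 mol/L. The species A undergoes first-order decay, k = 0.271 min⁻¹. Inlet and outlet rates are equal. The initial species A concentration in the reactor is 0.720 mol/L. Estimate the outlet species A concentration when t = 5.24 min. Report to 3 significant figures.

Species balance: V dC/dt = Q C_in − Q C − k V C.
This is linear with rate a = Q/V + k = 0.44124 min⁻¹.
C_ss = Q C_in/(Q + kV) = 0.38582 mol/L; C(t) = C_ss + (C₀ − C_ss) e^(−a t).
C(5.24) = 0.38582 + (0.33418)·e^(−0.44124·5.24) = 0.38582 + (0.33418)·0.099054 = 0.41892 mol/L.

0.419 mol/L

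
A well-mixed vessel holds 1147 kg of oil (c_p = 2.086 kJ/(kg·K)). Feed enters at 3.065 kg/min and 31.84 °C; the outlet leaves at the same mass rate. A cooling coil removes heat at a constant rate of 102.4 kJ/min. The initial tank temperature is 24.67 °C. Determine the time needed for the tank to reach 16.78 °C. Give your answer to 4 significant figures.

Energy balance: M c_p dT/dt = ṁ c_p (T_in − T) − 102.4.
τ = M/ṁ = 374.225 min; T_ss = T_in − Q̇/(ṁ c_p) = 15.8240 °C.
T(t) = T_ss + (T₀ − T_ss) e^(−t/τ). Set T = 16.78:
e^(−t/τ) = (16.78 − 15.8240)/(24.67 − 15.8240) = 0.108076
t = −374.225 · ln(0.108076) = 832.623 min.

832.6 min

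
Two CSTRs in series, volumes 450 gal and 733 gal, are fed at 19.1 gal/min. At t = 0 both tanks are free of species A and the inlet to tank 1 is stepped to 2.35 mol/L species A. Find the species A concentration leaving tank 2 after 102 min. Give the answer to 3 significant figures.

1.97 mol/L

Species balance on tank i: dCᵢ/dt = (Cᵢ₋₁ − Cᵢ)/τᵢ with τᵢ = Vᵢ/Q.
τ₁ = 450/19.1 = 23.560 min; τ₂ = 733/19.1 = 38.377 min.
Tank 1: C₁ = C_in(1 − e^(−t/τ₁)). Tank 2 (τ₁ ≠ τ₂): C₂ = C_in[1 − (τ₁ e^(−t/τ₁) − τ₂ e^(−t/τ₂))/(τ₁ − τ₂)].
At t = 102: e^(−t/τ₁) = 0.013176, e^(−t/τ₂) = 0.070099.
C₂ = 2.35·[1 − (23.560·0.013176 − 38.377·0.070099)/(-14.817)] = 2.35·0.83939 = 1.9726 mol/L.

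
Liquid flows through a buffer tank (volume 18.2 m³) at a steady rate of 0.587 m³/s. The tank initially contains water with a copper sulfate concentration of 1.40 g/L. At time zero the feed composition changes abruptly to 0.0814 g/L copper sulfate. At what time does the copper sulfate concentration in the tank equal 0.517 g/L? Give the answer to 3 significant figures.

34.3 s

Species balance: V dC/dt = Q(C_in − C) ⇒ τ = V/Q = 31.005 s.
C(t) = C_in + (C₀ − C_in) e^(−t/τ). Set C = 0.517 and solve for t:
e^(−t/τ) = (C − C_in)/(C₀ − C_in) = (0.517 − 0.0814)/(1.40 − 0.0814) = 0.33035
t = −τ ln(…) = 31.005 × 1.1076 = 34.341 s.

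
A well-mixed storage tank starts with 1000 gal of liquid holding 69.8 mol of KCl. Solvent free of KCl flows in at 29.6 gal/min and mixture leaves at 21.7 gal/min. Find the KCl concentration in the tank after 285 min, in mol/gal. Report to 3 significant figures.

Total volume: dV/dt = Q_in − Q_out = 7.9000 gal/min, so V(t) = 1000 + 7.9000 t and V(285) = 3251.5 gal.
Species balance (pure solvent in): dm/dt = −Q_out · m/V(t).
dm/m = −Q_out dt/(V₀ + 7.9000 t); integrating gives ln(m/m₀) = −(Q_out/(Q_in−Q_out)) ln(V/V₀).
m = m₀ (V₀/V)^(Q_out/(Q_in−Q_out)) = 69.8 × (1000/3251.5)^(2.7468) = 2.7368 mol.
C = m/V = 2.7368/3251.5 = 0.00084171 mol/gal.

0.000842 mol/gal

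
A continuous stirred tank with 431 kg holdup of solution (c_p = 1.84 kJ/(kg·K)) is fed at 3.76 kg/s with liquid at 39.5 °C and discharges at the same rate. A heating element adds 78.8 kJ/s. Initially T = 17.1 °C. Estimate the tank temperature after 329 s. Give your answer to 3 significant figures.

M c_p dT/dt = ṁ c_p (T_in − T) + Q̇.
τ = M/ṁ = 114.63 s; T_ss = T_in + Q̇/(ṁ c_p) = 39.5 + 78.8/(3.76·1.84) = 50.890 °C.
Solution: T(t) = T_ss + (T₀ − T_ss) e^(−t/τ).
T(329) = 50.890 + (-33.790)·e^(−329/114.63) = 50.890 + (-33.790)·0.056690 = 48.974 °C.

49.0 °C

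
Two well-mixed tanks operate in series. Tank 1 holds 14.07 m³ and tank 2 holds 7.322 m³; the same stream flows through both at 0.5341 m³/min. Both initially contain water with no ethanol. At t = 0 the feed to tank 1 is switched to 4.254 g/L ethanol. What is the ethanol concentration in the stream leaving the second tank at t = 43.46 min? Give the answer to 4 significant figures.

2.744 g/L

Time constants: τᵢ = Vᵢ/Q for each well-mixed tank.
τ₁ = 14.07/0.5341 = 26.3434 min; τ₂ = 7.322/0.5341 = 13.7090 min.
Solving the cascade with C₁(0)=C₂(0)=0 gives C₂(t) = C_in[1 − (τ₁ e^(−t/τ₁) − τ₂ e^(−t/τ₂))/(τ₁ − τ₂)].
At t = 43.46: e^(−t/τ₁) = 0.192098, e^(−t/τ₂) = 0.0419965.
C₂ = 4.254·[1 − (26.3434·0.192098 − 13.7090·0.0419965)/(12.6343)] = 4.254·0.645033 = 2.74397 g/L.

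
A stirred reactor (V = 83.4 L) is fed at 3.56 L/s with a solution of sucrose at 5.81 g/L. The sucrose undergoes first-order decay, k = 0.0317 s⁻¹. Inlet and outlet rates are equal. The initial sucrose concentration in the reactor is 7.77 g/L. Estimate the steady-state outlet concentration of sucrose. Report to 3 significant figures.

Accumulation = in − out − consumed: V dC/dt = Q C_in − Q C − k V C.
At steady state: 0 = Q C_in − (Q + kV) C_ss, so C_ss = Q C_in/(Q + kV).
C_ss = 3.56·5.81/(3.56 + 0.0317·83.4) = 20.684/6.2038 = 3.3340 g/L.

3.33 g/L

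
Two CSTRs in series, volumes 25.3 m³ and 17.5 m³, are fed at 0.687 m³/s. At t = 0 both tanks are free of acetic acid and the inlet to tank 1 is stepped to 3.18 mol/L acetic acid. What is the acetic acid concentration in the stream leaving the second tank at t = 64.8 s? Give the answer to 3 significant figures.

Each tank obeys Vᵢ dCᵢ/dt = Q(Cᵢ₋₁ − Cᵢ), so τᵢ = Vᵢ/Q.
τ₁ = 25.3/0.687 = 36.827 s; τ₂ = 17.5/0.687 = 25.473 s.
Solving the cascade with C₁(0)=C₂(0)=0 gives C₂(t) = C_in[1 − (τ₁ e^(−t/τ₁) − τ₂ e^(−t/τ₂))/(τ₁ − τ₂)].
At t = 64.8: e^(−t/τ₁) = 0.17212, e^(−t/τ₂) = 0.078562.
C₂ = 3.18·[1 − (36.827·0.17212 − 25.473·0.078562)/(11.354)] = 3.18·0.61799 = 1.9652 mol/L.

1.97 mol/L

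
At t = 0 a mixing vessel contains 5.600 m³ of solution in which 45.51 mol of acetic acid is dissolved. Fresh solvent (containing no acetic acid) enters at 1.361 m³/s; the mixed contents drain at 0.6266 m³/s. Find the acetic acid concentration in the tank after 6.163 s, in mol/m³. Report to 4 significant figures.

2.711 mol/m³

Let m(t) be the amount of acetic acid. Volume: V(t) = V₀ + (Q_in − Q_out) t = 5.600 + 0.734400 t; V(6.163) = 10.1261 m³.
Species balance (pure solvent in): dm/dt = −Q_out · m/V(t).
Separate: dm/m = −Q_out dt/V(t) ⇒ ln(m/m₀) = −(Q_out/(Q_in−Q_out)) ln(V/V₀).
m = m₀ (V₀/V)^(Q_out/(Q_in−Q_out)) = 45.51 × (5.600/10.1261)^(0.853214) = 27.4545 mol.
C = m/V = 27.4545/10.1261 = 2.71126 mol/m³.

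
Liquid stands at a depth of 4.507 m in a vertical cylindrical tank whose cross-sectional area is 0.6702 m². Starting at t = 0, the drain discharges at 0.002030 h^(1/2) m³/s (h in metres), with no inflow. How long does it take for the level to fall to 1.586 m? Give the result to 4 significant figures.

Mass balance (ρ constant): A dh/dt = −0.002030 √h.
This is separable: 2 d(√h)/dt = −0.002030/A, so √h = √h₀ − (0.002030/(2A)) t.
t = 2A(√h₀ − √h)/0.002030 = 2·0.6702·(√4.507 − √1.586)/0.002030
  = 1.34040 × (2.12297 − 1.25936) / 0.002030 = 570.234 s.

570.2 s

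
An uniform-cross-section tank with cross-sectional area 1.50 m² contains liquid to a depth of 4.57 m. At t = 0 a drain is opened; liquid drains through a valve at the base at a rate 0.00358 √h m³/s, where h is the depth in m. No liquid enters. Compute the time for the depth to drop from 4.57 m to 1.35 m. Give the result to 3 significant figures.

A dh/dt = −Q_out = −0.00358 √h.
This is separable: 2 d(√h)/dt = −0.00358/A, so √h = √h₀ − (0.00358/(2A)) t.
t = 2A(√h₀ − √h)/0.00358 = 2·1.50·(√4.57 − √1.35)/0.00358
  = 3.0000 × (2.1378 − 1.1619) / 0.00358 = 817.76 s.

818 s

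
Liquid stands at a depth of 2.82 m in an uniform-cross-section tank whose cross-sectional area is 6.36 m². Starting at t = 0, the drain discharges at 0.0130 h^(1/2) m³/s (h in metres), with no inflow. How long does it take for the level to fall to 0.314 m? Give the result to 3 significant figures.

1090 s

Unsteady balance on liquid volume: A dh/dt = −0.0130 √h.
This is separable: 2 d(√h)/dt = −0.0130/A, so √h = √h₀ − (0.0130/(2A)) t.
t = 2A(√h₀ − √h)/0.0130 = 2·6.36·(√2.82 − √0.314)/0.0130
  = 12.720 × (1.6793 − 0.56036) / 0.0130 = 1094.8 s.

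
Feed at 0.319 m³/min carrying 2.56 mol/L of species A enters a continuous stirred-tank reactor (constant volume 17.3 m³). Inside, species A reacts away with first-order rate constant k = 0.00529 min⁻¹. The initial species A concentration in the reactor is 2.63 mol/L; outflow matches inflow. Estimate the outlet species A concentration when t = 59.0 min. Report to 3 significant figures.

Species balance: V dC/dt = Q C_in − Q C − k V C.
This is linear with rate a = Q/V + k = 0.023729 min⁻¹.
C_ss = Q C_in/(Q + kV) = 1.9893 mol/L; C(t) = C_ss + (C₀ − C_ss) e^(−a t).
C(59.0) = 1.9893 + (0.64070)·e^(−0.023729·59.0) = 1.9893 + (0.64070)·0.24659 = 2.1473 mol/L.

2.15 mol/L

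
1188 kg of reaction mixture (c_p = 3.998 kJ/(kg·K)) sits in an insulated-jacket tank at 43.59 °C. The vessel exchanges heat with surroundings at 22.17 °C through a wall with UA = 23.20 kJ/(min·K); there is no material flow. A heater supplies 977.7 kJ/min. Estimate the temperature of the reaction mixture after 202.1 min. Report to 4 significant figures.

Lumped-capacitance energy balance: M c_p dT/dt = UA(T_amb − T) + Q̇.
dT/dt = (T_ss − T)/τ with T_ss = T_amb + Q̇/UA = 22.17 + 977.7/23.20 = 64.3122 °C, τ = M c_p/UA = 1188·3.998/23.20 = 204.725 min.
This is linear first-order; T(t) = T_ss + (T₀ − T_ss) e^(−t/τ).
T(202.1) = 64.3122 + (-20.7222)·0.372627 = 56.5906 °C.

56.59 °C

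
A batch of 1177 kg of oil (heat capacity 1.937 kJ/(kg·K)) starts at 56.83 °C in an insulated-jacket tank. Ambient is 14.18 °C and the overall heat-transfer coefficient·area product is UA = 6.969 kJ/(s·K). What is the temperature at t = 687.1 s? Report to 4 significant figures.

19.40 °C

Lumped-capacitance energy balance: M c_p dT/dt = UA(T_amb − T).
dT/dt = (T_ss − T)/τ with T_ss = T_amb = 14.1800 °C, τ = M c_p/UA = 1177·1.937/6.969 = 327.141 s.
T approaches T_ss exponentially: T(t) = T_ss + (T₀ − T_ss) e^(−t/τ).
T(687.1) = 14.1800 + (42.6500)·0.122418 = 19.4011 °C.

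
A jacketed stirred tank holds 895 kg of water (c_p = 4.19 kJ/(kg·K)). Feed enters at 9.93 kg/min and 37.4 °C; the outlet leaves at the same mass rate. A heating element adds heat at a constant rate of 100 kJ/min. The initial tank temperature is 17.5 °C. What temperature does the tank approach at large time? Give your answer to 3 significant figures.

Energy balance: M c_p dT/dt = ṁ c_p (T_in − T) + 100.
At steady state dT/dt = 0 ⇒ T_ss = T_in + Q̇/(ṁ c_p) = 37.4 + 100/(9.93·4.19) = 39.803 °C.

39.8 °C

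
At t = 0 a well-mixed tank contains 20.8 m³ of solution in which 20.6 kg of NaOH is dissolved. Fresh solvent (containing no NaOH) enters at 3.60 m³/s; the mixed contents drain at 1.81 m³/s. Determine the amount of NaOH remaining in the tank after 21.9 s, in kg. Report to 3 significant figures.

7.06 kg

Let m(t) be the amount of NaOH. Volume: V(t) = V₀ + (Q_in − Q_out) t = 20.8 + 1.7900 t; V(21.9) = 60.001 m³.
No NaOH enters, so dm/dt = −Q_out · (m/V).
dm/m = −Q_out dt/(V₀ + 1.7900 t); integrating gives ln(m/m₀) = −(Q_out/(Q_in−Q_out)) ln(V/V₀).
m = m₀ (V₀/V)^(Q_out/(Q_in−Q_out)) = 20.6 × (20.8/60.001)^(1.0112) = 7.0572 kg.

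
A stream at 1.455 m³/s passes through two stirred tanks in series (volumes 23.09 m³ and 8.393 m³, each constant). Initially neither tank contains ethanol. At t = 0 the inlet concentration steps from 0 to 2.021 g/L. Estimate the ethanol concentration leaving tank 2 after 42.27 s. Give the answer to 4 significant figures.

1.800 g/L

Time constants: τᵢ = Vᵢ/Q for each well-mixed tank.
τ₁ = 23.09/1.455 = 15.8694 s; τ₂ = 8.393/1.455 = 5.76838 s.
Tank 1: C₁ = C_in(1 − e^(−t/τ₁)). Tank 2 (τ₁ ≠ τ₂): C₂ = C_in[1 − (τ₁ e^(−t/τ₁) − τ₂ e^(−t/τ₂))/(τ₁ − τ₂)].
At t = 42.27: e^(−t/τ₁) = 0.0696959, e^(−t/τ₂) = 0.000656969.
C₂ = 2.021·[1 − (15.8694·0.0696959 − 5.76838·0.000656969)/(10.1010)] = 2.021·0.890878 = 1.80046 g/L.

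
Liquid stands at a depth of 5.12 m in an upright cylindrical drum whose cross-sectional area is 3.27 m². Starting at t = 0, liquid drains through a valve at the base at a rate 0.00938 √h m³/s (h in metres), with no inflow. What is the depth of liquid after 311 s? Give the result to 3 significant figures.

3.30 m

With no inflow, A dh/dt = −0.00938 √h.
∫ h^(−1/2) dh = −(0.00938/A) ∫ dt, giving 2√h = 2√h₀ − (0.00938/A) t.
√h = √5.12 − 0.00938·311/(2·3.27) = 2.2627 − 0.44605 = 1.8167.
h = 1.8167² = 3.3004 m.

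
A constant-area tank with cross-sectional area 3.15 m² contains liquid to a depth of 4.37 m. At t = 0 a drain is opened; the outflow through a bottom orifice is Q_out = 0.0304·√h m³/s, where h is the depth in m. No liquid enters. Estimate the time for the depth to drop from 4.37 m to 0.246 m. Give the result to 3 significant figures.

330 s

Unsteady balance on liquid volume: A dh/dt = −0.0304 √h.
This is separable: 2 d(√h)/dt = −0.0304/A, so √h = √h₀ − (0.0304/(2A)) t.
t = 2A(√h₀ − √h)/0.0304 = 2·3.15·(√4.37 − √0.246)/0.0304
  = 6.3000 × (2.0905 − 0.49598) / 0.0304 = 330.43 s.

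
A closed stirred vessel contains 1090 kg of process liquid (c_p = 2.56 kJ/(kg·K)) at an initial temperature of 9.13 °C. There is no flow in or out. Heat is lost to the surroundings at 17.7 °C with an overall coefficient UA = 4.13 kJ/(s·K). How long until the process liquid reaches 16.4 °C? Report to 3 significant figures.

M c_p dT/dt = −UA(T − T_amb).
τ = M c_p/UA = 675.64 s; T_ss = T_amb = 17.700 °C.
T(t) = T_ss + (T₀ − T_ss)e^(−t/τ); set T = 16.4:
t = −τ ln[(T − T_ss)/(T₀ − T_ss)] = −675.64 · ln(0.15169) = 1274.2 s.

1270 s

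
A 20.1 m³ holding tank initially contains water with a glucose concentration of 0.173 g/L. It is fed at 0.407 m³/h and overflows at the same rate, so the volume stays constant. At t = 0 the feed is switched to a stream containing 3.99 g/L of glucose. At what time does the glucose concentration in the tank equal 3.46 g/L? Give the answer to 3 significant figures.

97.5 h

Species balance: V dC/dt = Q(C_in − C) ⇒ τ = V/Q = 49.386 h.
C(t) = C_in + (C₀ − C_in) e^(−t/τ). Set C = 3.46 and solve for t:
e^(−t/τ) = (C − C_in)/(C₀ − C_in) = (3.46 − 3.99)/(0.173 − 3.99) = 0.13885
t = −τ ln(…) = 49.386 × 1.9743 = 97.504 h.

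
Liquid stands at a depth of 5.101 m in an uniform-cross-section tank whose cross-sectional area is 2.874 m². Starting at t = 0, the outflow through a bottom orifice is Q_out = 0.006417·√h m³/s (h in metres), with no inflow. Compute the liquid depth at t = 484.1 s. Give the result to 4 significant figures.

2.952 m

With no inflow, A dh/dt = −0.006417 √h.
This is separable: 2 d(√h)/dt = −0.006417/A, so √h = √h₀ − (0.006417/(2A)) t.
√h = √5.101 − 0.006417·484.1/(2·2.874) = 2.25854 − 0.540444 = 1.71810.
h = 1.71810² = 2.95185 m.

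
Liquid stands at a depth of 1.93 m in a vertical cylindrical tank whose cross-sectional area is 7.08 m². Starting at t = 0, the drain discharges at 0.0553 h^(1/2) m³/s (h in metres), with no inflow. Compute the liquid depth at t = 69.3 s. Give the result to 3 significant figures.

1.25 m

A dh/dt = −Q_out = −0.0553 √h.
Separate and integrate: 2(√h − √h₀) = −(0.0553/A) t.
√h = √1.93 − 0.0553·69.3/(2·7.08) = 1.3892 − 0.27064 = 1.1186.
h = 1.1186² = 1.2513 m.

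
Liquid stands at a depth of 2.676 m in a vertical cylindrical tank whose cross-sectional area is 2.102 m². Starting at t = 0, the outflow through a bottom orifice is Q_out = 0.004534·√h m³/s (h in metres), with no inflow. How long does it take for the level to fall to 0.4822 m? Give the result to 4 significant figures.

With no inflow, A dh/dt = −0.004534 √h.
This is separable: 2 d(√h)/dt = −0.004534/A, so √h = √h₀ − (0.004534/(2A)) t.
t = 2A(√h₀ − √h)/0.004534 = 2·2.102·(√2.676 − √0.4822)/0.004534
  = 4.20400 × (1.63585 − 0.694406) / 0.004534 = 872.921 s.

872.9 s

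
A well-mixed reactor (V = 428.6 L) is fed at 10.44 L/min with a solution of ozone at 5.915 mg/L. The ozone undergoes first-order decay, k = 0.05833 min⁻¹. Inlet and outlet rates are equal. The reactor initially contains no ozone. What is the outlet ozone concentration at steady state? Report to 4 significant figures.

1.742 mg/L

Species balance: V dC/dt = Q C_in − Q C − k V C.
At steady state: 0 = Q C_in − (Q + kV) C_ss, so C_ss = Q C_in/(Q + kV).
C_ss = 10.44·5.915/(10.44 + 0.05833·428.6) = 61.7526/35.4402 = 1.74244 mg/L.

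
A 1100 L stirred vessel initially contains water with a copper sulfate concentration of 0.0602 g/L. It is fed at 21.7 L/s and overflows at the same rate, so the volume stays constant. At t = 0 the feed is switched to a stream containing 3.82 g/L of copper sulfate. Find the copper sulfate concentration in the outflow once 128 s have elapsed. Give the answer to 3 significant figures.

3.52 g/L

Transient balance on the dissolved component: V dC/dt = Q(C_in − C).
Rewrite as dC/dt + C/τ = C_in/τ, τ = V/Q = 50.691 s.
This is linear first-order; C(t) = C_in + (C₀ − C_in) e^(−t/τ).
C(128) = 3.82 + (0.0602 − 3.82)·e^(−128/50.691) = 3.82 + (-3.7598)·0.080051 = 3.5190 g/L.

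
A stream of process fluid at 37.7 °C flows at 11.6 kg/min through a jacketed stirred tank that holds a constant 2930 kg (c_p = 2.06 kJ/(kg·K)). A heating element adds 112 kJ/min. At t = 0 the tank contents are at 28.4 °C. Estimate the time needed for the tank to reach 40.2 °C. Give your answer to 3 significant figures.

469 min

Heat balance on the well-mixed liquid: M c_p dT/dt = ṁ c_p (T_in − T) + 112.
τ = M/ṁ = 252.59 min; T_ss = T_in + Q̇/(ṁ c_p) = 42.387 °C.
T(t) = T_ss + (T₀ − T_ss) e^(−t/τ). Set T = 40.2:
e^(−t/τ) = (40.2 − 42.387)/(28.4 − 42.387) = 0.15636
t = −252.59 · ln(0.15636) = 468.70 min.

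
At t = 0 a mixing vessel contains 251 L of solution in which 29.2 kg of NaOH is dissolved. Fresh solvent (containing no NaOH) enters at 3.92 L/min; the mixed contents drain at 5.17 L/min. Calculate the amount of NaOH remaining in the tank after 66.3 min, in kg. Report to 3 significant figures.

5.57 kg

Let m(t) be the amount of NaOH. Volume: V(t) = V₀ + (Q_in − Q_out) t = 251 − 1.2500 t; V(66.3) = 168.12 L.
Solute balance: dm/dt = 0 − Q_out C = −Q_out m/V(t).
Separate: dm/m = −Q_out dt/V(t) ⇒ ln(m/m₀) = −(Q_out/(Q_in−Q_out)) ln(V/V₀).
m = m₀ (V₀/V)^(Q_out/(Q_in−Q_out)) = 29.2 × (251/168.12)^(-4.1360) = 5.5661 kg.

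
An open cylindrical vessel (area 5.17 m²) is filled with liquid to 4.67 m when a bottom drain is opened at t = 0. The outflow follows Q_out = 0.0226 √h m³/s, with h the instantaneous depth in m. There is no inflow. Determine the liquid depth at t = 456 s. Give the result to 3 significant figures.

1.36 m

Accumulation of liquid (constant cross-section A): A dh/dt = −0.0226 √h.
∫ h^(−1/2) dh = −(0.0226/A) ∫ dt, giving 2√h = 2√h₀ − (0.0226/A) t.
√h = √4.67 − 0.0226·456/(2·5.17) = 2.1610 − 0.99667 = 1.1643.
h = 1.1643² = 1.3557 m.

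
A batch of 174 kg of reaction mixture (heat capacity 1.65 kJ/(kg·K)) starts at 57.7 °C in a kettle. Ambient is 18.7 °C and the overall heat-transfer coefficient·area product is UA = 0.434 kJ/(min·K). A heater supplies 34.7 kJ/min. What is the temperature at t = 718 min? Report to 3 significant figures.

84.8 °C

Lumped-capacitance energy balance: M c_p dT/dt = UA(T_amb − T) + Q̇.
dT/dt = (T_ss − T)/τ with T_ss = T_amb + Q̇/UA = 18.7 + 34.7/0.434 = 98.654 °C, τ = M c_p/UA = 174·1.65/0.434 = 661.52 min.
Integrating: T(t) = T_ss + (T₀ − T_ss) e^(−t/τ).
T(718) = 98.654 + (-40.954)·0.33777 = 84.821 °C.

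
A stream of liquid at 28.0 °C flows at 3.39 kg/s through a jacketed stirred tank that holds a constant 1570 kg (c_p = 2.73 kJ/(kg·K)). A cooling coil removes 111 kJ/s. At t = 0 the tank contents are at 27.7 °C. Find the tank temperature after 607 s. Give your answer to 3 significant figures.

M c_p dT/dt = ṁ c_p (T_in − T) − Q̇.
Rearrange: dT/dt = (T_ss − T)/τ with τ = M/ṁ = 463.13 s and T_ss = T_in − Q̇/(ṁ c_p) = 16.006 °C.
This is linear first-order; T(t) = T_ss + (T₀ − T_ss) e^(−t/τ).
T(607) = 16.006 + (11.694)·e^(−607/463.13) = 16.006 + (11.694)·0.26964 = 19.159 °C.

19.2 °C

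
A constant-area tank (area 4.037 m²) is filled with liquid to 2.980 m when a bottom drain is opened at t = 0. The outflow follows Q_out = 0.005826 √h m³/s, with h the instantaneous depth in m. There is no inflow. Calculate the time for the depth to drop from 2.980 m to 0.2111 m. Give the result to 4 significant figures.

1756 s

A dh/dt = −Q_out = −0.005826 √h.
∫ h^(−1/2) dh = −(0.005826/A) ∫ dt, giving 2√h = 2√h₀ − (0.005826/A) t.
t = 2A(√h₀ − √h)/0.005826 = 2·4.037·(√2.980 − √0.2111)/0.005826
  = 8.07400 × (1.72627 − 0.459456) / 0.005826 = 1755.62 s.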